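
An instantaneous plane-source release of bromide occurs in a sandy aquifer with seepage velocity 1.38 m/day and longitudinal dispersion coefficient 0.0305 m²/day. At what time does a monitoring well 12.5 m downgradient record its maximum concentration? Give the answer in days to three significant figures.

9.04 days

For the 1D instantaneous-source solution, setting ∂C/∂t = 0 at fixed x gives v²t² + 2Dt − x² = 0, so t = (√(D² + v²x²) − D)/v².
√(D² + v²x²) = √(0.0305² + 1.38² × 12.5²) = 17.25; v² = 1.9044.
t = (17.25 − 0.0305)/1.9044 = 9.04 days (vs. the pure-advection estimate x/v = 9.06 d).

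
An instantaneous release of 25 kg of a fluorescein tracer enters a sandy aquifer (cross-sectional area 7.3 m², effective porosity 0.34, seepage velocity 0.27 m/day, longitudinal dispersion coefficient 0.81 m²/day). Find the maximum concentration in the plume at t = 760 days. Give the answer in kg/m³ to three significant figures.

0.115 kg/m³

The peak of an instantaneous 1D plume sits at x = vt; there the Gaussian factor is 1 and C_max = M/(n_e·A·√(4πDt)), where n_e·A is the pore area the mass is dissolved in.
√(4πDt) = √(4π × 0.81 × 760) = 87.95 m, so C_max = 25/(0.34 × 7.3 × 87.95) = 0.115 kg/m³.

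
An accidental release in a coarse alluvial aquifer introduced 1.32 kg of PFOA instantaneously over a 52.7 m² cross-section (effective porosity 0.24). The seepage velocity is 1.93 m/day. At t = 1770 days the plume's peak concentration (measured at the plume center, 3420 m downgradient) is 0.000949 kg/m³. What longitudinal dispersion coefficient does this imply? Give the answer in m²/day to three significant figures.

At the plume center C_max = M/(n_e·A·√(4πDt)), so D = M²/(4πt·(n_e·A·C_max)²).
n_e·A·C_max = 0.24 × 52.7 × 0.000949 = 0.01200 kg/m.
D = 1.32²/(4π × 1770 × 0.01200²) = 0.544 m²/day.

0.544 m²/day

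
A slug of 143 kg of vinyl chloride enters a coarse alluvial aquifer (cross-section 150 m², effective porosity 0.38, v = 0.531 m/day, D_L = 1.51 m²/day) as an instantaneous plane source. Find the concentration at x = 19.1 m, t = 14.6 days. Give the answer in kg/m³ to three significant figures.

For an instantaneous plane source, C(x,t) = M/(n_e·A·√(4πDt)) · exp(−(x−vt)²/(4Dt)), with n_e·A the pore (flow) area.
Plume center vt = 0.531 × 14.6 = 7.7526 m, so the well at 19.1 m is 11.3474 m downgradient of the peak.
√(4πDt) = 16.64 m, giving peak height M/(n_e·A·√(4πDt)) = 143/(0.38 × 150 × 16.64) = 0.1508 kg/m³.
(x−vt)²/(4Dt) = (11.3474)²/(4 × 1.51 × 14.6) = 1.460; exp(−1.460) = 0.2322.
C = 0.1508 × 0.2322 = 0.0350 kg/m³.

0.0350 kg/m³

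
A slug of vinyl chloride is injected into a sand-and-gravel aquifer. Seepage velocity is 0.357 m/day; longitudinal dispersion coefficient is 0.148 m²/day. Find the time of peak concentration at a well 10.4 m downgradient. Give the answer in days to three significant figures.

28.0 days

For the 1D instantaneous-source solution, setting ∂C/∂t = 0 at fixed x gives v²t² + 2Dt − x² = 0, so t = (√(D² + v²x²) − D)/v².
√(D² + v²x²) = √(0.148² + 0.357² × 10.4²) = 3.716; v² = 0.127449.
t = (3.716 − 0.148)/0.127449 = 28.0 days (vs. the pure-advection estimate x/v = 29.1 d).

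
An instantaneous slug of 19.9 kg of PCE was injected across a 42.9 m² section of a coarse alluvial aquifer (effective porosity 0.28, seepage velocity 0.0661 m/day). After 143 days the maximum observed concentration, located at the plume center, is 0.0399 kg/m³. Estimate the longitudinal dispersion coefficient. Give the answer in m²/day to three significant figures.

At the plume center C_max = M/(n_e·A·√(4πDt)), so D = M²/(4πt·(n_e·A·C_max)²).
n_e·A·C_max = 0.28 × 42.9 × 0.0399 = 0.4793 kg/m.
D = 19.9²/(4π × 143 × 0.4793²) = 0.959 m²/day.

0.959 m²/day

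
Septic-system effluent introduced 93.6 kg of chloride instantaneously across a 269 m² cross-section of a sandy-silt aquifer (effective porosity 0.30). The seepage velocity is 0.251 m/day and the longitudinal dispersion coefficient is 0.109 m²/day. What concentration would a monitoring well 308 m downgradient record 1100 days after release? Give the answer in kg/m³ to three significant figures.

For an instantaneous plane source, C(x,t) = M/(n_e·A·√(4πDt)) · exp(−(x−vt)²/(4Dt)), with n_e·A the pore (flow) area.
Plume center vt = 0.251 × 1100 = 276.1 m, so the well at 308 m is 31.9 m downgradient of the peak.
√(4πDt) = 38.82 m, giving peak height M/(n_e·A·√(4πDt)) = 93.6/(0.30 × 269 × 38.82) = 0.02988 kg/m³.
(x−vt)²/(4Dt) = (31.9)²/(4 × 0.109 × 1100) = 2.122; exp(−2.122) = 0.1198.
C = 0.02988 × 0.1198 = 0.00358 kg/m³.

0.00358 kg/m³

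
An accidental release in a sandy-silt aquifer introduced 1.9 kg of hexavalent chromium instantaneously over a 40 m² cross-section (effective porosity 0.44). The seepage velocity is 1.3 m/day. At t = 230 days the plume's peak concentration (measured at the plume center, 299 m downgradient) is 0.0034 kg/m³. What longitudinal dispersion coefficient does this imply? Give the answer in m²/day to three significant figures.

0.349 m²/day

At the plume center C_max = M/(n_e·A·√(4πDt)), so D = M²/(4πt·(n_e·A·C_max)²).
n_e·A·C_max = 0.44 × 40 × 0.0034 = 0.05984 kg/m.
D = 1.9²/(4π × 230 × 0.05984²) = 0.349 m²/day.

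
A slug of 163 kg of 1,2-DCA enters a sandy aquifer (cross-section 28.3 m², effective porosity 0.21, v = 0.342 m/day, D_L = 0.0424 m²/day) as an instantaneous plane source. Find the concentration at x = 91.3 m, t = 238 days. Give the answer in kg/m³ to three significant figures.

For an instantaneous plane source, C(x,t) = M/(n_e·A·√(4πDt)) · exp(−(x−vt)²/(4Dt)), with n_e·A the pore (flow) area.
Plume center vt = 0.342 × 238 = 81.396 m, so the well at 91.3 m is 9.904 m downgradient of the peak.
√(4πDt) = 11.26 m, giving peak height M/(n_e·A·√(4πDt)) = 163/(0.21 × 28.3 × 11.26) = 2.436 kg/m³.
(x−vt)²/(4Dt) = (9.904)²/(4 × 0.0424 × 238) = 2.430; exp(−2.430) = 0.08804.
C = 2.436 × 0.08804 = 0.214 kg/m³.

0.214 kg/m³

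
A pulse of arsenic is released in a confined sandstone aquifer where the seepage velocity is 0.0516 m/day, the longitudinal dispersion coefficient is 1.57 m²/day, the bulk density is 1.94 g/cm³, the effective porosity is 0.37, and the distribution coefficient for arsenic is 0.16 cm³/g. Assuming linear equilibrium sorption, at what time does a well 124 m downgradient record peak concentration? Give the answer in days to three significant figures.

3470 days

Retardation factor R = 1 + ρ_b·K_d/n = 1 + 1.94 × 0.16/0.37 = 1.839.
Sorption retards both mechanisms: v_R = v/R = 0.02806 m/day, D_R = D/R = 0.8537 m²/day.
Peak time from v_R²t² + 2D_R t − x² = 0: t = (√(D_R² + v_R²x²) − D_R)/v_R².
√(D_R² + v_R²x²) = √(0.8537² + 0.02806² × 124²) = 3.583; v_R² = 0.0007874.
t = (3.583 − 0.8537)/0.0007874 = 3470 days.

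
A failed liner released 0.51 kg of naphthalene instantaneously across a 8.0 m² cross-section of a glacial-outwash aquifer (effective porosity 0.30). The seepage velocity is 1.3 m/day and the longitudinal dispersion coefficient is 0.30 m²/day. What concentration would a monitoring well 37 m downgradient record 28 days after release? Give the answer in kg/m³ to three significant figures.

For an instantaneous plane source, C(x,t) = M/(n_e·A·√(4πDt)) · exp(−(x−vt)²/(4Dt)), with n_e·A the pore (flow) area.
Plume center vt = 1.3 × 28 = 36.4 m, so the well at 37 m is 0.6 m downgradient of the peak.
√(4πDt) = 10.27 m, giving peak height M/(n_e·A·√(4πDt)) = 0.51/(0.30 × 8.0 × 10.27) = 0.02069 kg/m³.
(x−vt)²/(4Dt) = (0.6)²/(4 × 0.30 × 28) = 0.01071; exp(−0.01071) = 0.9893.
C = 0.02069 × 0.9893 = 0.0205 kg/m³.

0.0205 kg/m³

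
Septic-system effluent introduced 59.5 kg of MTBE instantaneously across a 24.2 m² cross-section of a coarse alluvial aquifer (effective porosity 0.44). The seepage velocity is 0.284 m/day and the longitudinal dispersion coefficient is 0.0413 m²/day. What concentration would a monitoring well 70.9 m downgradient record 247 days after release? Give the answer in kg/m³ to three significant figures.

For an instantaneous plane source, C(x,t) = M/(n_e·A·√(4πDt)) · exp(−(x−vt)²/(4Dt)), with n_e·A the pore (flow) area.
Plume center vt = 0.284 × 247 = 70.148 m, so the well at 70.9 m is 0.752 m downgradient of the peak.
√(4πDt) = 11.32 m, giving peak height M/(n_e·A·√(4πDt)) = 59.5/(0.44 × 24.2 × 11.32) = 0.4936 kg/m³.
(x−vt)²/(4Dt) = (0.752)²/(4 × 0.0413 × 247) = 0.01386; exp(−0.01386) = 0.9862.
C = 0.4936 × 0.9862 = 0.487 kg/m³.

0.487 kg/m³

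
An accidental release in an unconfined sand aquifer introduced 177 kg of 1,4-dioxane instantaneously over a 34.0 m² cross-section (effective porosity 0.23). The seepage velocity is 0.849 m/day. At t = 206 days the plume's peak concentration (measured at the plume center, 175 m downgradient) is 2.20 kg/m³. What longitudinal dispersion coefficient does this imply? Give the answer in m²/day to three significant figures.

At the plume center C_max = M/(n_e·A·√(4πDt)), so D = M²/(4πt·(n_e·A·C_max)²).
n_e·A·C_max = 0.23 × 34.0 × 2.20 = 17.20 kg/m.
D = 177²/(4π × 206 × 17.20²) = 0.0409 m²/day.

0.0409 m²/day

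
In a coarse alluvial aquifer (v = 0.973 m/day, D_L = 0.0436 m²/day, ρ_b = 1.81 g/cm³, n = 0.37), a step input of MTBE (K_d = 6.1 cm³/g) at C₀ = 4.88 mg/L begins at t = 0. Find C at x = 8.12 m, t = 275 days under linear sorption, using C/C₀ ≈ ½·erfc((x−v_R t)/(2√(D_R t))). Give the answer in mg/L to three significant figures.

Retardation factor R = 1 + ρ_b·K_d/n = 1 + 1.81 × 6.1/0.37 = 30.84.
Sorption retards both mechanisms: v_R = v/R = 0.03155 m/day, D_R = D/R = 0.001414 m²/day.
v_R·t = 0.03155 × 275 = 8.67625 m; 2√(D_R t) = 1.247 m; argument = (8.12 − 8.67625)/1.247 = -0.4461.
C = C₀ × ½·erfc(-0.4461) = 4.88 × 0.7359 = 3.59 mg/L.

3.59 mg/L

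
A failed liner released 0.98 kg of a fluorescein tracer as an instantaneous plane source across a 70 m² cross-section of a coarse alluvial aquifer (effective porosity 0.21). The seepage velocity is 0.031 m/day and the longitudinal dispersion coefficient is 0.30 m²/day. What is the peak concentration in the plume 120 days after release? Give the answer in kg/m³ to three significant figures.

0.00313 kg/m³

The peak of an instantaneous 1D plume sits at x = vt; there the Gaussian factor is 1 and C_max = M/(n_e·A·√(4πDt)), where n_e·A is the pore area the mass is dissolved in.
√(4πDt) = √(4π × 0.30 × 120) = 21.27 m, so C_max = 0.98/(0.21 × 70 × 21.27) = 0.00313 kg/m³.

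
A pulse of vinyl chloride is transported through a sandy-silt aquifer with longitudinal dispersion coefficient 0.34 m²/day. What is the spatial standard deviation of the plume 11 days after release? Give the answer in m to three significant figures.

Dispersive spreading gives a Gaussian with σ² = 2Dt; advection only shifts the center.
σ = √(2 × 0.34 × 11) = 2.73 m.

2.73 m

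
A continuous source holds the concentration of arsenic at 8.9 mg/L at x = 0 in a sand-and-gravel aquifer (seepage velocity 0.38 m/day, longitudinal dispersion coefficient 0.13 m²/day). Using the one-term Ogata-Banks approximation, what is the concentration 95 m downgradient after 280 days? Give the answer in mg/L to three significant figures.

8.09 mg/L

For a continuous step input, C/C₀ ≈ ½·erfc((x−vt)/(2√(Dt))).
vt = 0.38 × 280 = 106.4 m and 2√(Dt) = 2√(0.13 × 280) = 12.07 m.
Argument (x−vt)/(2√(Dt)) = (95 − 106.4)/12.07 = -0.9445; ½·erfc(-0.9445) = 0.9092.
C = 8.9 × 0.9092 = 8.09 mg/L.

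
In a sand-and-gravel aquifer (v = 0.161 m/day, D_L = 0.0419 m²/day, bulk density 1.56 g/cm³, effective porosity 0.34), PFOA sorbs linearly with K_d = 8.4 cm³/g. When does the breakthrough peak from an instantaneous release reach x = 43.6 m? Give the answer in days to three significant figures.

10600 days

Retardation factor R = 1 + ρ_b·K_d/n = 1 + 1.56 × 8.4/0.34 = 39.54.
Sorption retards both mechanisms: v_R = v/R = 0.004072 m/day, D_R = D/R = 0.001060 m²/day.
Peak time from v_R²t² + 2D_R t − x² = 0: t = (√(D_R² + v_R²x²) − D_R)/v_R².
√(D_R² + v_R²x²) = √(0.001060² + 0.004072² × 43.6²) = 0.1775; v_R² = 1.658e-05.
t = (0.1775 − 0.001060)/1.658e-05 = 10600 days.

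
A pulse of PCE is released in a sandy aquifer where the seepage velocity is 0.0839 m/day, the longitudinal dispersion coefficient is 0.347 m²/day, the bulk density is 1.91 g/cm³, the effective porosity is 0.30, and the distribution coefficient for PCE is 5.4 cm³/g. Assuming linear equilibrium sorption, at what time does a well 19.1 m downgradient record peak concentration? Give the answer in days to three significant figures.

Retardation factor R = 1 + ρ_b·K_d/n = 1 + 1.91 × 5.4/0.30 = 35.38.
Sorption retards both mechanisms: v_R = v/R = 0.002371 m/day, D_R = D/R = 0.009808 m²/day.
Peak time from v_R²t² + 2D_R t − x² = 0: t = (√(D_R² + v_R²x²) − D_R)/v_R².
√(D_R² + v_R²x²) = √(0.009808² + 0.002371² × 19.1²) = 0.04634; v_R² = 5.622e-06.
t = (0.04634 − 0.009808)/5.622e-06 = 6500 days.

6500 days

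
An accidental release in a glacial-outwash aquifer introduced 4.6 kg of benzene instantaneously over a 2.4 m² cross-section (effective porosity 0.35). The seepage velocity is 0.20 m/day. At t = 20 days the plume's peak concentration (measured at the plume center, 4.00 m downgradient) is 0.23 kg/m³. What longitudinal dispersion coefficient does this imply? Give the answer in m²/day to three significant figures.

At the plume center C_max = M/(n_e·A·√(4πDt)), so D = M²/(4πt·(n_e·A·C_max)²).
n_e·A·C_max = 0.35 × 2.4 × 0.23 = 0.1932 kg/m.
D = 4.6²/(4π × 20 × 0.1932²) = 2.26 m²/day.

2.26 m²/day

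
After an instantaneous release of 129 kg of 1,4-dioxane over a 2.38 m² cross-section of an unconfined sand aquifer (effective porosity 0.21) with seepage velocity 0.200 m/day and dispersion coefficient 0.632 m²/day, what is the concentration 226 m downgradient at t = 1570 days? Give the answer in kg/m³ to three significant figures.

0.328 kg/m³

For an instantaneous plane source, C(x,t) = M/(n_e·A·√(4πDt)) · exp(−(x−vt)²/(4Dt)), with n_e·A the pore (flow) area.
Plume center vt = 0.200 × 1570 = 314 m, so the well at 226 m is 88 m upgradient of the peak.
√(4πDt) = 111.7 m, giving peak height M/(n_e·A·√(4πDt)) = 129/(0.21 × 2.38 × 111.7) = 2.311 kg/m³.
(x−vt)²/(4Dt) = (-88)²/(4 × 0.632 × 1570) = 1.951; exp(−1.951) = 0.1421.
C = 2.311 × 0.1421 = 0.328 kg/m³.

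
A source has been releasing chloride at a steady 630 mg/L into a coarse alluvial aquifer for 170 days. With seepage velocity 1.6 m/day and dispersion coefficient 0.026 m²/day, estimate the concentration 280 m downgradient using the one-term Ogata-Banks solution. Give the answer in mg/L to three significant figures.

For a continuous step input, C/C₀ ≈ ½·erfc((x−vt)/(2√(Dt))).
vt = 1.6 × 170 = 272 m and 2√(Dt) = 2√(0.026 × 170) = 4.205 m.
Argument (x−vt)/(2√(Dt)) = (280 − 272)/4.205 = 1.902; ½·erfc(1.902) = 0.003574.
C = 630 × 0.003574 = 2.25 mg/L.

2.25 mg/L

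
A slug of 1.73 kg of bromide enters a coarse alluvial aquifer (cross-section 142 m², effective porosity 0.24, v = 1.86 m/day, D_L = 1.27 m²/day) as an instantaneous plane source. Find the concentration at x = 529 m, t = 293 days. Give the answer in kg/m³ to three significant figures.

0.000625 kg/m³

For an instantaneous plane source, C(x,t) = M/(n_e·A·√(4πDt)) · exp(−(x−vt)²/(4Dt)), with n_e·A the pore (flow) area.
Plume center vt = 1.86 × 293 = 544.98 m, so the well at 529 m is 15.98 m upgradient of the peak.
√(4πDt) = 68.38 m, giving peak height M/(n_e·A·√(4πDt)) = 1.73/(0.24 × 142 × 68.38) = 0.0007424 kg/m³.
(x−vt)²/(4Dt) = (-15.98)²/(4 × 1.27 × 293) = 0.1716; exp(−0.1716) = 0.8423.
C = 0.0007424 × 0.8423 = 0.000625 kg/m³.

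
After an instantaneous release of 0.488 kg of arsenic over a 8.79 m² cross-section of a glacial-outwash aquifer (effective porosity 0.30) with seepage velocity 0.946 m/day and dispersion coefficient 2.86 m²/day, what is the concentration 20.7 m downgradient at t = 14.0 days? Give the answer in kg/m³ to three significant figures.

For an instantaneous plane source, C(x,t) = M/(n_e·A·√(4πDt)) · exp(−(x−vt)²/(4Dt)), with n_e·A the pore (flow) area.
Plume center vt = 0.946 × 14.0 = 13.244 m, so the well at 20.7 m is 7.456 m downgradient of the peak.
√(4πDt) = 22.43 m, giving peak height M/(n_e·A·√(4πDt)) = 0.488/(0.30 × 8.79 × 22.43) = 0.008251 kg/m³.
(x−vt)²/(4Dt) = (7.456)²/(4 × 2.86 × 14.0) = 0.3471; exp(−0.3471) = 0.7067.
C = 0.008251 × 0.7067 = 0.00583 kg/m³.

0.00583 kg/m³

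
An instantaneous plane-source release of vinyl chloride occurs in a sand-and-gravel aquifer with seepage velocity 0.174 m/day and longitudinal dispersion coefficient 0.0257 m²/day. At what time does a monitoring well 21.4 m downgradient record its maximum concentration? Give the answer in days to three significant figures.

122 days

For the 1D instantaneous-source solution, setting ∂C/∂t = 0 at fixed x gives v²t² + 2Dt − x² = 0, so t = (√(D² + v²x²) − D)/v².
√(D² + v²x²) = √(0.0257² + 0.174² × 21.4²) = 3.724; v² = 0.030276.
t = (3.724 − 0.0257)/0.030276 = 122 days (vs. the pure-advection estimate x/v = 123 d).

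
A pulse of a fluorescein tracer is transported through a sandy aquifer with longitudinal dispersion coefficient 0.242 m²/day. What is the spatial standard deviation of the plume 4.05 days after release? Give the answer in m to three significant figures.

1.40 m

Dispersive spreading gives a Gaussian with σ² = 2Dt; advection only shifts the center.
σ = √(2 × 0.242 × 4.05) = 1.40 m.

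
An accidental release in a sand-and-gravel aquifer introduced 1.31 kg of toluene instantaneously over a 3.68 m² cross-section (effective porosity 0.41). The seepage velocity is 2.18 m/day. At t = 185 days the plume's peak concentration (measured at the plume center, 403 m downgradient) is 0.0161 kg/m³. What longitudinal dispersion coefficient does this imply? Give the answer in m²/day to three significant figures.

1.25 m²/day

At the plume center C_max = M/(n_e·A·√(4πDt)), so D = M²/(4πt·(n_e·A·C_max)²).
n_e·A·C_max = 0.41 × 3.68 × 0.0161 = 0.02429 kg/m.
D = 1.31²/(4π × 185 × 0.02429²) = 1.25 m²/day.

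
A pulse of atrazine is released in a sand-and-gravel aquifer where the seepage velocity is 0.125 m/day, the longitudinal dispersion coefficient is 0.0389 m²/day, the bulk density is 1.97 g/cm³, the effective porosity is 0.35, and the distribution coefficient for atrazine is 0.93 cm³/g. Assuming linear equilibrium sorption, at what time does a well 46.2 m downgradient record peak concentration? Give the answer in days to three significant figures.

Retardation factor R = 1 + ρ_b·K_d/n = 1 + 1.97 × 0.93/0.35 = 6.235.
Sorption retards both mechanisms: v_R = v/R = 0.02005 m/day, D_R = D/R = 0.006239 m²/day.
Peak time from v_R²t² + 2D_R t − x² = 0: t = (√(D_R² + v_R²x²) − D_R)/v_R².
√(D_R² + v_R²x²) = √(0.006239² + 0.02005² × 46.2²) = 0.9263; v_R² = 0.0004020.
t = (0.9263 − 0.006239)/0.0004020 = 2290 days.

2290 days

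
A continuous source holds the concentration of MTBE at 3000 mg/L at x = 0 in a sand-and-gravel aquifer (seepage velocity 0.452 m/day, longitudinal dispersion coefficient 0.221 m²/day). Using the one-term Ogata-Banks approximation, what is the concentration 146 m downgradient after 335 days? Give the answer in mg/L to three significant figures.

2020 mg/L

For a continuous step input, C/C₀ ≈ ½·erfc((x−vt)/(2√(Dt))).
vt = 0.452 × 335 = 151.42 m and 2√(Dt) = 2√(0.221 × 335) = 17.21 m.
Argument (x−vt)/(2√(Dt)) = (146 − 151.42)/17.21 = -0.3149; ½·erfc(-0.3149) = 0.6720.
C = 3000 × 0.6720 = 2020 mg/L.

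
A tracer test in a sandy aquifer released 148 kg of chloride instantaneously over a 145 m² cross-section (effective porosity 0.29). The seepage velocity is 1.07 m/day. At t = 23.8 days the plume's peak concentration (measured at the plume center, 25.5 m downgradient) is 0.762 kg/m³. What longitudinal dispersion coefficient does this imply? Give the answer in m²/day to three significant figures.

At the plume center C_max = M/(n_e·A·√(4πDt)), so D = M²/(4πt·(n_e·A·C_max)²).
n_e·A·C_max = 0.29 × 145 × 0.762 = 32.04 kg/m.
D = 148²/(4π × 23.8 × 32.04²) = 0.0713 m²/day.

0.0713 m²/day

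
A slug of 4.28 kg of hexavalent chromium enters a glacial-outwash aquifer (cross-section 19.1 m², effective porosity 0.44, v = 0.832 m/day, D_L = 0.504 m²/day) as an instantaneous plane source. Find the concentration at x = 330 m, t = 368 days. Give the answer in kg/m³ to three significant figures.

0.00491 kg/m³

For an instantaneous plane source, C(x,t) = M/(n_e·A·√(4πDt)) · exp(−(x−vt)²/(4Dt)), with n_e·A the pore (flow) area.
Plume center vt = 0.832 × 368 = 306.176 m, so the well at 330 m is 23.824 m downgradient of the peak.
√(4πDt) = 48.28 m, giving peak height M/(n_e·A·√(4πDt)) = 4.28/(0.44 × 19.1 × 48.28) = 0.01055 kg/m³.
(x−vt)²/(4Dt) = (23.824)²/(4 × 0.504 × 368) = 0.7651; exp(−0.7651) = 0.4653.
C = 0.01055 × 0.4653 = 0.00491 kg/m³.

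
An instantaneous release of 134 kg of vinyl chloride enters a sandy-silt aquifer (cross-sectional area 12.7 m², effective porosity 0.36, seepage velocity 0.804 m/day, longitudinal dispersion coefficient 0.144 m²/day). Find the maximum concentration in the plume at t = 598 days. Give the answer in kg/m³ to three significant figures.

0.891 kg/m³

The peak of an instantaneous 1D plume sits at x = vt; there the Gaussian factor is 1 and C_max = M/(n_e·A·√(4πDt)), where n_e·A is the pore area the mass is dissolved in.
√(4πDt) = √(4π × 0.144 × 598) = 32.90 m, so C_max = 134/(0.36 × 12.7 × 32.90) = 0.891 kg/m³.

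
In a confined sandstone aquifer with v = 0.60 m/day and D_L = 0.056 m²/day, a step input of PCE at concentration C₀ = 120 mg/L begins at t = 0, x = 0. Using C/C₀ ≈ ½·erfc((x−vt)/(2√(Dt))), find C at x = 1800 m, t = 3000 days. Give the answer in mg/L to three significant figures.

60.0 mg/L

For a continuous step input, C/C₀ ≈ ½·erfc((x−vt)/(2√(Dt))).
vt = 0.60 × 3000 = 1800 m and 2√(Dt) = 2√(0.056 × 3000) = 25.92 m.
Argument (x−vt)/(2√(Dt)) = (1800 − 1800)/25.92 = 0; ½·erfc(0) = 0.5000.
C = 120 × 0.5000 = 60.0 mg/L.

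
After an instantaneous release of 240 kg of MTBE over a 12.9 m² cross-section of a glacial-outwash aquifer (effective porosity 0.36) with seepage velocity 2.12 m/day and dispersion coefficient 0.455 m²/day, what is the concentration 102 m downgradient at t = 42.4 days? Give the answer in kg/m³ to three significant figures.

For an instantaneous plane source, C(x,t) = M/(n_e·A·√(4πDt)) · exp(−(x−vt)²/(4Dt)), with n_e·A the pore (flow) area.
Plume center vt = 2.12 × 42.4 = 89.888 m, so the well at 102 m is 12.112 m downgradient of the peak.
√(4πDt) = 15.57 m, giving peak height M/(n_e·A·√(4πDt)) = 240/(0.36 × 12.9 × 15.57) = 3.319 kg/m³.
(x−vt)²/(4Dt) = (12.112)²/(4 × 0.455 × 42.4) = 1.901; exp(−1.901) = 0.1494.
C = 3.319 × 0.1494 = 0.496 kg/m³.

0.496 kg/m³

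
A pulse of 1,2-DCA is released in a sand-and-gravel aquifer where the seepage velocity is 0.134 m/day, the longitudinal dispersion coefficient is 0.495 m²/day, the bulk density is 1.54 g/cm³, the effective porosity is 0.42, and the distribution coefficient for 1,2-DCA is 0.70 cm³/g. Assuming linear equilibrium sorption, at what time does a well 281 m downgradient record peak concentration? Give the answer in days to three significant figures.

Retardation factor R = 1 + ρ_b·K_d/n = 1 + 1.54 × 0.70/0.42 = 3.567.
Sorption retards both mechanisms: v_R = v/R = 0.03757 m/day, D_R = D/R = 0.1388 m²/day.
Peak time from v_R²t² + 2D_R t − x² = 0: t = (√(D_R² + v_R²x²) − D_R)/v_R².
√(D_R² + v_R²x²) = √(0.1388² + 0.03757² × 281²) = 10.56; v_R² = 0.001412.
t = (10.56 − 0.1388)/0.001412 = 7380 days.

7380 days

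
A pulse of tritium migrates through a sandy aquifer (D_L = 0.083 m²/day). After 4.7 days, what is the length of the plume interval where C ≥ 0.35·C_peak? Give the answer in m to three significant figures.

2.56 m

The plume is Gaussian with σ = √(2Dt) = √(2 × 0.083 × 4.7) = 0.8833 m.
C/C_peak = exp(−Δx²/(2σ²)) = 0.35 ⇒ Δx = σ·√(−2 ln 0.35) = 0.8833 × 1.449 = 1.280 m.
Width = 2Δx = 2.56 m.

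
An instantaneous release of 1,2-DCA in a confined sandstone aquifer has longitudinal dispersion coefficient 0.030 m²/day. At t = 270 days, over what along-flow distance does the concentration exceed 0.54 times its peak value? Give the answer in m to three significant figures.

The plume is Gaussian with σ = √(2Dt) = √(2 × 0.030 × 270) = 4.025 m.
C/C_peak = exp(−Δx²/(2σ²)) = 0.54 ⇒ Δx = σ·√(−2 ln 0.54) = 4.025 × 1.110 = 4.468 m.
Width = 2Δx = 8.94 m.

8.94 m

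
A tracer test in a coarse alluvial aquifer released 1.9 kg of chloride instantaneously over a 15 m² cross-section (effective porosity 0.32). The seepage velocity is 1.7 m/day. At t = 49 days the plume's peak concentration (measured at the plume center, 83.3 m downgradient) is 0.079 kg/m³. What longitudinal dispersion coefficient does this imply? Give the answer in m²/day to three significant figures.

At the plume center C_max = M/(n_e·A·√(4πDt)), so D = M²/(4πt·(n_e·A·C_max)²).
n_e·A·C_max = 0.32 × 15 × 0.079 = 0.3792 kg/m.
D = 1.9²/(4π × 49 × 0.3792²) = 0.0408 m²/day.

0.0408 m²/day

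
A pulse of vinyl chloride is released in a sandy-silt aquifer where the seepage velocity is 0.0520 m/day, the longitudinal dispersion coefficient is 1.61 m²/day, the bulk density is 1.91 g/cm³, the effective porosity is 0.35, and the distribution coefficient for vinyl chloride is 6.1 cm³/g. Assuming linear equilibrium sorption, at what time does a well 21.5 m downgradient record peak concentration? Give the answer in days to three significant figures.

Retardation factor R = 1 + ρ_b·K_d/n = 1 + 1.91 × 6.1/0.35 = 34.29.
Sorption retards both mechanisms: v_R = v/R = 0.001516 m/day, D_R = D/R = 0.04695 m²/day.
Peak time from v_R²t² + 2D_R t − x² = 0: t = (√(D_R² + v_R²x²) − D_R)/v_R².
√(D_R² + v_R²x²) = √(0.04695² + 0.001516² × 21.5²) = 0.05715; v_R² = 2.298e-06.
t = (0.05715 − 0.04695)/2.298e-06 = 4440 days.

4440 days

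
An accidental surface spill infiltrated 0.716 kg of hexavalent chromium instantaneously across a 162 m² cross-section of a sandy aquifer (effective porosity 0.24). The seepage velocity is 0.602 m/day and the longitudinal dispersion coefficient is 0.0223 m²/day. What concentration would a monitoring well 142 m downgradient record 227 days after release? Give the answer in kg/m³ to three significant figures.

0.000563 kg/m³

For an instantaneous plane source, C(x,t) = M/(n_e·A·√(4πDt)) · exp(−(x−vt)²/(4Dt)), with n_e·A the pore (flow) area.
Plume center vt = 0.602 × 227 = 136.654 m, so the well at 142 m is 5.346 m downgradient of the peak.
√(4πDt) = 7.976 m, giving peak height M/(n_e·A·√(4πDt)) = 0.716/(0.24 × 162 × 7.976) = 0.002309 kg/m³.
(x−vt)²/(4Dt) = (5.346)²/(4 × 0.0223 × 227) = 1.411; exp(−1.411) = 0.2439.
C = 0.002309 × 0.2439 = 0.000563 kg/m³.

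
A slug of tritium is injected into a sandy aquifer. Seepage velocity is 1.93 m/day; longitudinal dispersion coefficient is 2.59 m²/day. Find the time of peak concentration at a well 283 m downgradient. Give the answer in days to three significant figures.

For the 1D instantaneous-source solution, setting ∂C/∂t = 0 at fixed x gives v²t² + 2Dt − x² = 0, so t = (√(D² + v²x²) − D)/v².
√(D² + v²x²) = √(2.59² + 1.93² × 283²) = 546.2; v² = 3.7249.
t = (546.2 − 2.59)/3.7249 = 146 days (vs. the pure-advection estimate x/v = 147 d).

146 days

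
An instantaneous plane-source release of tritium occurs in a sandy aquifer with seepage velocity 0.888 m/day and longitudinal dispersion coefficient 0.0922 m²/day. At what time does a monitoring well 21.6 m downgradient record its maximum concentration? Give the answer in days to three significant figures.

For the 1D instantaneous-source solution, setting ∂C/∂t = 0 at fixed x gives v²t² + 2Dt − x² = 0, so t = (√(D² + v²x²) − D)/v².
√(D² + v²x²) = √(0.0922² + 0.888² × 21.6²) = 19.18; v² = 0.788544.
t = (19.18 − 0.0922)/0.788544 = 24.2 days (vs. the pure-advection estimate x/v = 24.3 d).

24.2 days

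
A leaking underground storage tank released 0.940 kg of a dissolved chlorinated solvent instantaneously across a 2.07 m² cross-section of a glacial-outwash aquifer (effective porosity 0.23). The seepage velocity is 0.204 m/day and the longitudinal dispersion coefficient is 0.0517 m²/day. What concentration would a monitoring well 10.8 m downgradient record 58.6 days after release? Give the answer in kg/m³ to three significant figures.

0.287 kg/m³

For an instantaneous plane source, C(x,t) = M/(n_e·A·√(4πDt)) · exp(−(x−vt)²/(4Dt)), with n_e·A the pore (flow) area.
Plume center vt = 0.204 × 58.6 = 11.9544 m, so the well at 10.8 m is 1.1544 m upgradient of the peak.
√(4πDt) = 6.170 m, giving peak height M/(n_e·A·√(4πDt)) = 0.940/(0.23 × 2.07 × 6.170) = 0.3200 kg/m³.
(x−vt)²/(4Dt) = (-1.1544)²/(4 × 0.0517 × 58.6) = 0.1100; exp(−0.1100) = 0.8958.
C = 0.3200 × 0.8958 = 0.287 kg/m³.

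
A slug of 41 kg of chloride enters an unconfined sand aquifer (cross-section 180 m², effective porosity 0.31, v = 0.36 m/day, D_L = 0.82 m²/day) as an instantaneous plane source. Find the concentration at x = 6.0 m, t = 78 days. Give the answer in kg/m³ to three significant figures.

0.00385 kg/m³

For an instantaneous plane source, C(x,t) = M/(n_e·A·√(4πDt)) · exp(−(x−vt)²/(4Dt)), with n_e·A the pore (flow) area.
Plume center vt = 0.36 × 78 = 28.08 m, so the well at 6.0 m is 22.08 m upgradient of the peak.
√(4πDt) = 28.35 m, giving peak height M/(n_e·A·√(4πDt)) = 41/(0.31 × 180 × 28.35) = 0.02592 kg/m³.
(x−vt)²/(4Dt) = (-22.08)²/(4 × 0.82 × 78) = 1.906; exp(−1.906) = 0.1487.
C = 0.02592 × 0.1487 = 0.00385 kg/m³.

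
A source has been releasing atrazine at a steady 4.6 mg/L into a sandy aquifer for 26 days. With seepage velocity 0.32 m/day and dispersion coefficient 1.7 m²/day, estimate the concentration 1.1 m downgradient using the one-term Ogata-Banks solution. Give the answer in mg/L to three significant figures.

For a continuous step input, C/C₀ ≈ ½·erfc((x−vt)/(2√(Dt))).
vt = 0.32 × 26 = 8.32 m and 2√(Dt) = 2√(1.7 × 26) = 13.30 m.
Argument (x−vt)/(2√(Dt)) = (1.1 − 8.32)/13.30 = -0.5429; ½·erfc(-0.5429) = 0.7787.
C = 4.6 × 0.7787 = 3.58 mg/L.

3.58 mg/L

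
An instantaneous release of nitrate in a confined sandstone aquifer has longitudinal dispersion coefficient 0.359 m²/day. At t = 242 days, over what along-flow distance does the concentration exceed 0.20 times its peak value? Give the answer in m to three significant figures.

The plume is Gaussian with σ = √(2Dt) = √(2 × 0.359 × 242) = 13.18 m.
C/C_peak = exp(−Δx²/(2σ²)) = 0.20 ⇒ Δx = σ·√(−2 ln 0.20) = 13.18 × 1.794 = 23.64 m.
Width = 2Δx = 47.3 m.

47.3 m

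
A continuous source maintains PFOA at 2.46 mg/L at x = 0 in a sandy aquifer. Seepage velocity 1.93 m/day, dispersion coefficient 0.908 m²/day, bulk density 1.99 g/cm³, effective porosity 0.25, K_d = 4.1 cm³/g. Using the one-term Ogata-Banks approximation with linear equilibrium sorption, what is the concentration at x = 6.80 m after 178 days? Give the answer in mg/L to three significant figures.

2.13 mg/L

Retardation factor R = 1 + ρ_b·K_d/n = 1 + 1.99 × 4.1/0.25 = 33.64.
Sorption retards both mechanisms: v_R = v/R = 0.05737 m/day, D_R = D/R = 0.02699 m²/day.
v_R·t = 0.05737 × 178 = 10.21186 m; 2√(D_R t) = 4.384 m; argument = (6.80 − 10.21186)/4.384 = -0.7783.
C = C₀ × ½·erfc(-0.7783) = 2.46 × 0.8645 = 2.13 mg/L.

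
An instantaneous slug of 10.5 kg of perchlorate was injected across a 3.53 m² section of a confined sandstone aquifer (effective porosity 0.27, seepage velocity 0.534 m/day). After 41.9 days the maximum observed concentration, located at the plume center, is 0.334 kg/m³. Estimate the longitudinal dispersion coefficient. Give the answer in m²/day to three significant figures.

At the plume center C_max = M/(n_e·A·√(4πDt)), so D = M²/(4πt·(n_e·A·C_max)²).
n_e·A·C_max = 0.27 × 3.53 × 0.334 = 0.3183 kg/m.
D = 10.5²/(4π × 41.9 × 0.3183²) = 2.07 m²/day.

2.07 m²/day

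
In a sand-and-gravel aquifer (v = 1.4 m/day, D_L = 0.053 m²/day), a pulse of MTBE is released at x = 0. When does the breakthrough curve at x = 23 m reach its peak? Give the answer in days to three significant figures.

For the 1D instantaneous-source solution, setting ∂C/∂t = 0 at fixed x gives v²t² + 2Dt − x² = 0, so t = (√(D² + v²x²) − D)/v².
√(D² + v²x²) = √(0.053² + 1.4² × 23²) = 32.20; v² = 1.96.
t = (32.20 − 0.053)/1.96 = 16.4 days (vs. the pure-advection estimate x/v = 16.4 d).

16.4 days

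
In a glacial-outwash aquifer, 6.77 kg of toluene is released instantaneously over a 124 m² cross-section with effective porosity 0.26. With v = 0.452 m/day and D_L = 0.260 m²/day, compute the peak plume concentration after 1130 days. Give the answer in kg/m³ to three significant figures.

0.00346 kg/m³

The peak of an instantaneous 1D plume sits at x = vt; there the Gaussian factor is 1 and C_max = M/(n_e·A·√(4πDt)), where n_e·A is the pore area the mass is dissolved in.
√(4πDt) = √(4π × 0.260 × 1130) = 60.76 m, so C_max = 6.77/(0.26 × 124 × 60.76) = 0.00346 kg/m³.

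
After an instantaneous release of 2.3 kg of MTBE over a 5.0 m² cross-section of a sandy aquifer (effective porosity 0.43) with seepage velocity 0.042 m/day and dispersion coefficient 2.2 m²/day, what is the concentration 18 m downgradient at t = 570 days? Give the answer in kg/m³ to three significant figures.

For an instantaneous plane source, C(x,t) = M/(n_e·A·√(4πDt)) · exp(−(x−vt)²/(4Dt)), with n_e·A the pore (flow) area.
Plume center vt = 0.042 × 570 = 23.94 m, so the well at 18 m is 5.94 m upgradient of the peak.
√(4πDt) = 125.5 m, giving peak height M/(n_e·A·√(4πDt)) = 2.3/(0.43 × 5.0 × 125.5) = 0.008524 kg/m³.
(x−vt)²/(4Dt) = (-5.94)²/(4 × 2.2 × 570) = 0.007034; exp(−0.007034) = 0.9930.
C = 0.008524 × 0.9930 = 0.00846 kg/m³.

0.00846 kg/m³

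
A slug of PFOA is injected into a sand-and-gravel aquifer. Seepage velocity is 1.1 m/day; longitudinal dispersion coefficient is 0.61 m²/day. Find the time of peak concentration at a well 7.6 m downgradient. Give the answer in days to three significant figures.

For the 1D instantaneous-source solution, setting ∂C/∂t = 0 at fixed x gives v²t² + 2Dt − x² = 0, so t = (√(D² + v²x²) − D)/v².
√(D² + v²x²) = √(0.61² + 1.1² × 7.6²) = 8.382; v² = 1.21.
t = (8.382 − 0.61)/1.21 = 6.42 days (vs. the pure-advection estimate x/v = 6.91 d).

6.42 days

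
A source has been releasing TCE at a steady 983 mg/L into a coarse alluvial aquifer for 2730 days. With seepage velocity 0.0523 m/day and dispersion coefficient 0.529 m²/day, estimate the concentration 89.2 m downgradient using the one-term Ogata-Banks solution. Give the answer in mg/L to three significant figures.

For a continuous step input, C/C₀ ≈ ½·erfc((x−vt)/(2√(Dt))).
vt = 0.0523 × 2730 = 142.779 m and 2√(Dt) = 2√(0.529 × 2730) = 76.00 m.
Argument (x−vt)/(2√(Dt)) = (89.2 − 142.779)/76.00 = -0.7050; ½·erfc(-0.7050) = 0.8406.
C = 983 × 0.8406 = 826 mg/L.

826 mg/L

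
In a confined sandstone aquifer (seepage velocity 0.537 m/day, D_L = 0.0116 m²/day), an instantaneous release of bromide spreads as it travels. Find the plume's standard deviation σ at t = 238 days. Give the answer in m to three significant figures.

2.35 m

Dispersive spreading gives a Gaussian with σ² = 2Dt; advection only shifts the center.
σ = √(2 × 0.0116 × 238) = 2.35 m.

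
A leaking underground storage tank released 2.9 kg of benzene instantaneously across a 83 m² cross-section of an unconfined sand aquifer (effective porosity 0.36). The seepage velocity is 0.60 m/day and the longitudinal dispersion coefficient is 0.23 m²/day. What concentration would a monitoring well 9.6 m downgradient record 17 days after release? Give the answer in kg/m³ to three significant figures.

0.0135 kg/m³

For an instantaneous plane source, C(x,t) = M/(n_e·A·√(4πDt)) · exp(−(x−vt)²/(4Dt)), with n_e·A the pore (flow) area.
Plume center vt = 0.60 × 17 = 10.2 m, so the well at 9.6 m is 0.6 m upgradient of the peak.
√(4πDt) = 7.010 m, giving peak height M/(n_e·A·√(4πDt)) = 2.9/(0.36 × 83 × 7.010) = 0.01385 kg/m³.
(x−vt)²/(4Dt) = (-0.6)²/(4 × 0.23 × 17) = 0.02302; exp(−0.02302) = 0.9772.
C = 0.01385 × 0.9772 = 0.0135 kg/m³.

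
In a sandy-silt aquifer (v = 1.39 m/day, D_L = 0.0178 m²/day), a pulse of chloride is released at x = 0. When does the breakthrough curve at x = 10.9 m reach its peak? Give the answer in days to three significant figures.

7.83 days

For the 1D instantaneous-source solution, setting ∂C/∂t = 0 at fixed x gives v²t² + 2Dt − x² = 0, so t = (√(D² + v²x²) − D)/v².
√(D² + v²x²) = √(0.0178² + 1.39² × 10.9²) = 15.15; v² = 1.9321.
t = (15.15 − 0.0178)/1.9321 = 7.83 days (vs. the pure-advection estimate x/v = 7.84 d).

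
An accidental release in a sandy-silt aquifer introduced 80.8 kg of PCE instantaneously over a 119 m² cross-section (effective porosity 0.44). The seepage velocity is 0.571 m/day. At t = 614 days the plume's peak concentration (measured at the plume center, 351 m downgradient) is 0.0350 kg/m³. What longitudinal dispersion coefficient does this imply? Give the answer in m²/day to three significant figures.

At the plume center C_max = M/(n_e·A·√(4πDt)), so D = M²/(4πt·(n_e·A·C_max)²).
n_e·A·C_max = 0.44 × 119 × 0.0350 = 1.833 kg/m.
D = 80.8²/(4π × 614 × 1.833²) = 0.252 m²/day.

0.252 m²/day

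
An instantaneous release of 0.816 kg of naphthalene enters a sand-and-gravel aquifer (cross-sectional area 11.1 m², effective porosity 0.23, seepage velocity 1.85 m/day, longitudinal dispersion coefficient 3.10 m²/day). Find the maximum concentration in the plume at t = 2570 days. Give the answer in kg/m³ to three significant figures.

The peak of an instantaneous 1D plume sits at x = vt; there the Gaussian factor is 1 and C_max = M/(n_e·A·√(4πDt)), where n_e·A is the pore area the mass is dissolved in.
√(4πDt) = √(4π × 3.10 × 2570) = 316.4 m, so C_max = 0.816/(0.23 × 11.1 × 316.4) = 0.00101 kg/m³.

0.00101 kg/m³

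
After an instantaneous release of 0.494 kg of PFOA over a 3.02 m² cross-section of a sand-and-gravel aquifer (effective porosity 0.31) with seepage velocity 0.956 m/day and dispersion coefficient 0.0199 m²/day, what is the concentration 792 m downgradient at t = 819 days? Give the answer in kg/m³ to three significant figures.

For an instantaneous plane source, C(x,t) = M/(n_e·A·√(4πDt)) · exp(−(x−vt)²/(4Dt)), with n_e·A the pore (flow) area.
Plume center vt = 0.956 × 819 = 782.964 m, so the well at 792 m is 9.036 m downgradient of the peak.
√(4πDt) = 14.31 m, giving peak height M/(n_e·A·√(4πDt)) = 0.494/(0.31 × 3.02 × 14.31) = 0.03687 kg/m³.
(x−vt)²/(4Dt) = (9.036)²/(4 × 0.0199 × 819) = 1.252; exp(−1.252) = 0.2859.
C = 0.03687 × 0.2859 = 0.0105 kg/m³.

0.0105 kg/m³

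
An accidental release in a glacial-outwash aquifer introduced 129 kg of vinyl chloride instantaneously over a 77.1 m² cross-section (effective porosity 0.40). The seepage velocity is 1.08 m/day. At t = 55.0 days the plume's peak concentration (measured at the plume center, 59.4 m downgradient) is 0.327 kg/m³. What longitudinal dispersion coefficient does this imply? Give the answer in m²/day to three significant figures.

0.237 m²/day

At the plume center C_max = M/(n_e·A·√(4πDt)), so D = M²/(4πt·(n_e·A·C_max)²).
n_e·A·C_max = 0.40 × 77.1 × 0.327 = 10.08 kg/m.
D = 129²/(4π × 55.0 × 10.08²) = 0.237 m²/day.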